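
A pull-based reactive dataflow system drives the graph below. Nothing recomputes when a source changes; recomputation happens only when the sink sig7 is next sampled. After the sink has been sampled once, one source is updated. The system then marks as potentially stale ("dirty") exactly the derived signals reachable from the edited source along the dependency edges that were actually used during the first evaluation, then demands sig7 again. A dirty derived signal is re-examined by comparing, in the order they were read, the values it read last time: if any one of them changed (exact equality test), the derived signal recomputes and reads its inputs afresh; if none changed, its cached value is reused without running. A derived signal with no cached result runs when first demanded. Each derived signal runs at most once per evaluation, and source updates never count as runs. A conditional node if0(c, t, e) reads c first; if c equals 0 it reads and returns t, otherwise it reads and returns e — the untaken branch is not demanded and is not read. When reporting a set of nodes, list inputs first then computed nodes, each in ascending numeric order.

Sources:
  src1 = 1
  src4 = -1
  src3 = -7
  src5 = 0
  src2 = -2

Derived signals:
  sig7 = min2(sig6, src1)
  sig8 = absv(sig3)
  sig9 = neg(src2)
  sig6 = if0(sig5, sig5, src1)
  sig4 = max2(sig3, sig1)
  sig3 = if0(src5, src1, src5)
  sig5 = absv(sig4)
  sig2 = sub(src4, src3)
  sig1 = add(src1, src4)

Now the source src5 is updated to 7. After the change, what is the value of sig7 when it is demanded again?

First evaluation (everything demanded from the output):
  sig1 = add(1, -1) = 0
  sig3 = if0(src5=0 -> then branch src1) = 1
  sig4 = max2(1, 0) = 1
  sig5 = absv(1) = 1
  sig6 = if0(sig5=1 -> else branch src1) = 1
  sig7 = min2(1, 1) = 1

Propagation after the edit:
  sig3: runs — src5 0->7; result 7.
  sig4: runs — sig3 1->7; result 7.
  sig5: runs — sig4 1->7; result 7.
  sig6: runs — sig5 1->7; result 1 (same value as before).
  sig7: checked — values it read are unchanged (sig6 unchanged, src1 unchanged); reused cached 1 without running.

Key observation: the change is absorbed at sig6 — it re-runs but produces the same value, and the output's value is unchanged.

New value of sig7: 1.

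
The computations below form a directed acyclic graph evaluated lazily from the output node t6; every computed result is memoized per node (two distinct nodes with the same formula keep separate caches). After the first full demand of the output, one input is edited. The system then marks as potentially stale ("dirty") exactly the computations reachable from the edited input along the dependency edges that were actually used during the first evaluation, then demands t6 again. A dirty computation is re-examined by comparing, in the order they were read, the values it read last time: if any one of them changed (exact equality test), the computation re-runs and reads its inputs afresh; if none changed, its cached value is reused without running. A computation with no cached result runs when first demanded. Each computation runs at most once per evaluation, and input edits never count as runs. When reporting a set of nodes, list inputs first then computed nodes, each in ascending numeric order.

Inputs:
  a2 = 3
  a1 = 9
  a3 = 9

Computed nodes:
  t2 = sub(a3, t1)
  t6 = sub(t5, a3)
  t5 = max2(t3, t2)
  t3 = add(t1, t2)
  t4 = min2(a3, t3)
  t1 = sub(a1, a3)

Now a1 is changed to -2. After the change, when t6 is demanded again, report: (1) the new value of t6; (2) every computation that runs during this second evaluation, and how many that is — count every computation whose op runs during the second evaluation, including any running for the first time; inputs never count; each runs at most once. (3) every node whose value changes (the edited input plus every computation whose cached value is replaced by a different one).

Demanding t6 again yields 11.
5 computations run: t1, t2, t3, t5, t6.
The nodes whose values change: a1, t1, t2, t5, t6.

First demand of the output computes:
  t1 = sub(9, 9) = 0
  t2 = sub(9, 0) = 9
  t3 = add(0, 9) = 9
  t5 = max2(9, 9) = 9
  t6 = sub(9, 9) = 0

After the edit, cleaning proceeds:
  t1: a read changed (a1 9->-2) — executes, giving -11.
  t2: a read changed (t1 0->-11) — executes, giving 20.
  t3: a read changed (t1 0->-11; t2 9->20) — executes, giving 9 — identical to its old value.
  t5: a read changed (t2 9->20) — executes, giving 20.
  t6: a read changed (t5 9->20) — executes, giving 11.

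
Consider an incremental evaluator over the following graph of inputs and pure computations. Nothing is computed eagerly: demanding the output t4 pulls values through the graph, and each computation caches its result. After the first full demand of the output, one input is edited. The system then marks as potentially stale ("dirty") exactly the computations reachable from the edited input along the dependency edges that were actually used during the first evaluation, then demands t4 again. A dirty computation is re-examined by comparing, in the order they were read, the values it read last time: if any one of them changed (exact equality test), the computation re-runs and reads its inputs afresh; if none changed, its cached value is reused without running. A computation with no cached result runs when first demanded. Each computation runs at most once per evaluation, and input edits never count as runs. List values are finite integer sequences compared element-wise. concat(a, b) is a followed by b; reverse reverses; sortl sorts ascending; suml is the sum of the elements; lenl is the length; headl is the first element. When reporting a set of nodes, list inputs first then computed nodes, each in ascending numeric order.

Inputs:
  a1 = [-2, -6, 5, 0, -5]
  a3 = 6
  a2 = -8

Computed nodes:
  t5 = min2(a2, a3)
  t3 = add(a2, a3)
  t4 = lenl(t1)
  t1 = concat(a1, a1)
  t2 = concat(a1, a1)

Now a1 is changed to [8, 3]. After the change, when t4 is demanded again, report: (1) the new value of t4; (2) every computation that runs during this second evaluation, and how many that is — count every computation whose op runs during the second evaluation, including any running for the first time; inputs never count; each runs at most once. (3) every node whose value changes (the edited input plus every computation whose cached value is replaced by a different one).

Initial pass — values computed on the first demand:
  t1 = concat([-2, -6, 5, 0, -5], [-2, -6, 5, 0, -5]) = [-2, -6, 5, 0, -5, -2, -6, 5, 0, -5]
  t4 = lenl([-2, -6, 5, 0, -5, -2, -6, 5, 0, -5]) = 10

Second demand — change propagation:
  t1: re-runs because a1 [-2, -6, 5, 0, -5]->[8, 3]; a1 [-2, -6, 5, 0, -5]->[8, 3]; new result [8, 3, 8, 3].
  t4: re-runs because t1 [-2, -6, 5, 0, -5, -2, -6, 5, 0, -5]->[8, 3, 8, 3]; new result 4.

t4 now evaluates to 4.
Run set: t1, t4 (2 run).
Changed values: a1, t1, t4.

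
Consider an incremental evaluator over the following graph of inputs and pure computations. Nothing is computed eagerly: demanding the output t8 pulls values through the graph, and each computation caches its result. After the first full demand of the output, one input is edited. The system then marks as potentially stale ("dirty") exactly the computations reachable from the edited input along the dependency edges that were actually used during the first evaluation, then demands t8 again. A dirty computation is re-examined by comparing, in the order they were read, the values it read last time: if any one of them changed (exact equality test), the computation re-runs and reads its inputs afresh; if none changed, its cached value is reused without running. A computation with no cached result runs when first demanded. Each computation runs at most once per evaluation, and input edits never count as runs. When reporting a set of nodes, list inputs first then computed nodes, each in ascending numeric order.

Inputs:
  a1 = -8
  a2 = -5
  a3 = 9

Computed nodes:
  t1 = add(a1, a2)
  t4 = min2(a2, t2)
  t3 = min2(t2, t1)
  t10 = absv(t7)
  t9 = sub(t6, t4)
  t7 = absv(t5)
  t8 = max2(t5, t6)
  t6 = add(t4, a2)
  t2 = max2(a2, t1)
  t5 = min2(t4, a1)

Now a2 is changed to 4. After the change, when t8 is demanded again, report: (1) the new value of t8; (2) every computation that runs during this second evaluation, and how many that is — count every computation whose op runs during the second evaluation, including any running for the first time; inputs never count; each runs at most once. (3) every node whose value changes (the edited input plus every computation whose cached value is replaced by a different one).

Initial pass — values computed on the first demand:
  t1 = add(-8, -5) = -13
  t2 = max2(-5, -13) = -5
  t4 = min2(-5, -5) = -5
  t5 = min2(-5, -8) = -8
  t6 = add(-5, -5) = -10
  t8 = max2(-8, -10) = -8

Second demand — change propagation:
  t1: re-runs because a2 -5->4; new result -4.
  t2: re-runs because a2 -5->4; t1 -13->-4; new result 4.
  t4: re-runs because a2 -5->4; t2 -5->4; new result 4.
  t5: re-runs because t4 -5->4; new result -8 (unchanged).
  t6: re-runs because t4 -5->4; a2 -5->4; new result 8.
  t8: re-runs because t6 -10->8; new result 8.

t8 now evaluates to 8.
Run set: t1, t2, t4, t5, t6, t8 (6 run).
Changed values: a2, t1, t2, t4, t6, t8.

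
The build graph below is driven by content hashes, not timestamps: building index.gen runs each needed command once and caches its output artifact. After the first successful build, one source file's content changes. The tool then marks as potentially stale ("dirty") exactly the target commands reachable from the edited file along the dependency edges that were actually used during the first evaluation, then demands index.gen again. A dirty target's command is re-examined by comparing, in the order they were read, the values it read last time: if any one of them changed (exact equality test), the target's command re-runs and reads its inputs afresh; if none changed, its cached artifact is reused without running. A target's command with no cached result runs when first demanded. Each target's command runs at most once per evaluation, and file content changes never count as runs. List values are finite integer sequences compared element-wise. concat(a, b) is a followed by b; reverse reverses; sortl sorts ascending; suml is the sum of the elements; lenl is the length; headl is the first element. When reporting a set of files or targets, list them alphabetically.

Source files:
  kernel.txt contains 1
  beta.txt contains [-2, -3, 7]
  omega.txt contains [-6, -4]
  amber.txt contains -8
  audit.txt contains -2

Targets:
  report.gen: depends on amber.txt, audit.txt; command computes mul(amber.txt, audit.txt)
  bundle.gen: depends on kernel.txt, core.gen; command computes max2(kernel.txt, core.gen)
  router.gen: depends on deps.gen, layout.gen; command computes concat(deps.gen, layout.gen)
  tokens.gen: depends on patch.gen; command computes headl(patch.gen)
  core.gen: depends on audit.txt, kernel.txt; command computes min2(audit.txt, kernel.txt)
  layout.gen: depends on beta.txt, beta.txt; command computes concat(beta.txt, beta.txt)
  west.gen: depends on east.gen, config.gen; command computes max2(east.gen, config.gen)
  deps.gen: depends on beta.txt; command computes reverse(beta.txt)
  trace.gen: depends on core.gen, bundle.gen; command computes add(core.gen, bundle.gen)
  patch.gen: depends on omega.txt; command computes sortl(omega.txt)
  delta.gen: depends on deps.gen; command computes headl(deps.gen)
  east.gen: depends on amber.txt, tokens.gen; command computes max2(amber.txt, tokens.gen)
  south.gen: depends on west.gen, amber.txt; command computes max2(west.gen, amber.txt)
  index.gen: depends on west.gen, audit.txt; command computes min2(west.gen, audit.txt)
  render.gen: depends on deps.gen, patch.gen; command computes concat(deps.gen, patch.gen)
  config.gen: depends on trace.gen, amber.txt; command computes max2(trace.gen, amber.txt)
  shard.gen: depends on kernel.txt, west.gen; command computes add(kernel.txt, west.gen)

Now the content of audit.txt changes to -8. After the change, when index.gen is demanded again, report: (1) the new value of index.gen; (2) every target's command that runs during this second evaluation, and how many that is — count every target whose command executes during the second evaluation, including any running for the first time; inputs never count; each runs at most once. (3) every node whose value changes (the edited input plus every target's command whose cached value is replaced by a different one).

Initial pass — values computed on the first demand:
  core.gen = min2(-2, 1) = -2
  bundle.gen = max2(1, -2) = 1
  patch.gen = sortl([-6, -4]) = [-6, -4]
  tokens.gen = headl([-6, -4]) = -6
  east.gen = max2(-8, -6) = -6
  trace.gen = add(-2, 1) = -1
  config.gen = max2(-1, -8) = -1
  west.gen = max2(-6, -1) = -1
  index.gen = min2(-1, -2) = -2

Second demand — change propagation:
  core.gen: re-runs because audit.txt -2->-8; new result -8.
  bundle.gen: re-runs because core.gen -2->-8; new result 1 (unchanged).
  trace.gen: re-runs because core.gen -2->-8; new result -7.
  config.gen: re-runs because trace.gen -1->-7; new result -7.
  west.gen: re-runs because config.gen -1->-7; new result -6.
  index.gen: re-runs because west.gen -1->-6; audit.txt -2->-8; new result -8.

index.gen now evaluates to -8.
Run set: bundle.gen, config.gen, core.gen, index.gen, trace.gen, west.gen (6 run).
Changed values: audit.txt, config.gen, core.gen, index.gen, trace.gen, west.gen.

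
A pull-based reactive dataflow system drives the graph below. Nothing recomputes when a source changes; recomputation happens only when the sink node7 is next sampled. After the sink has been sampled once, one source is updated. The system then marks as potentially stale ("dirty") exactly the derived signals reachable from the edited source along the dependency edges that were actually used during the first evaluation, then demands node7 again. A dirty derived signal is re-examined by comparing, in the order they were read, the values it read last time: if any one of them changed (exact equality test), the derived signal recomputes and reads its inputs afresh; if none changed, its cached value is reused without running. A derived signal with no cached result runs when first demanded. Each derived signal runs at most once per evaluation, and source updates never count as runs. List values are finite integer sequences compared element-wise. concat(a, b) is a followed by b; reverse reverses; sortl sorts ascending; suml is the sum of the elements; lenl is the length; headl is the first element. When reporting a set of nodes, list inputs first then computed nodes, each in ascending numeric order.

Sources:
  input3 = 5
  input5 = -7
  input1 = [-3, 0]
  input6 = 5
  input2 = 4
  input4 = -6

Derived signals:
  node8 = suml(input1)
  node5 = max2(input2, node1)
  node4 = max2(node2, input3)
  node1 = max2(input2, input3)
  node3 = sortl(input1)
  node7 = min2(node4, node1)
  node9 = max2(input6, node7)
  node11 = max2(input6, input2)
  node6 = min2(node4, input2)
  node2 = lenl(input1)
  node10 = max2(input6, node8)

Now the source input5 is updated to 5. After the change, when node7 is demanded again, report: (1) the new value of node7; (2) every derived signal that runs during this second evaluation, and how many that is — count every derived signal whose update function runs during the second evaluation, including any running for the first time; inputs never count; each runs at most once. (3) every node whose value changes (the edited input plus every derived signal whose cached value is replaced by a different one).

New value of node7: 5.
Derived signals that run: none — 0 in total.
Values that change: input5.
Key observation: input5 is never demanded by the output, so the edit triggers no recomputation at all.

First evaluation (everything demanded from the output):
  node1 = max2(4, 5) = 5
  node2 = lenl([-3, 0]) = 2
  node4 = max2(2, 5) = 5
  node7 = min2(5, 5) = 5

Propagation after the edit:
  input5 feeds no computation that the output demands — nothing is marked dirty and nothing runs.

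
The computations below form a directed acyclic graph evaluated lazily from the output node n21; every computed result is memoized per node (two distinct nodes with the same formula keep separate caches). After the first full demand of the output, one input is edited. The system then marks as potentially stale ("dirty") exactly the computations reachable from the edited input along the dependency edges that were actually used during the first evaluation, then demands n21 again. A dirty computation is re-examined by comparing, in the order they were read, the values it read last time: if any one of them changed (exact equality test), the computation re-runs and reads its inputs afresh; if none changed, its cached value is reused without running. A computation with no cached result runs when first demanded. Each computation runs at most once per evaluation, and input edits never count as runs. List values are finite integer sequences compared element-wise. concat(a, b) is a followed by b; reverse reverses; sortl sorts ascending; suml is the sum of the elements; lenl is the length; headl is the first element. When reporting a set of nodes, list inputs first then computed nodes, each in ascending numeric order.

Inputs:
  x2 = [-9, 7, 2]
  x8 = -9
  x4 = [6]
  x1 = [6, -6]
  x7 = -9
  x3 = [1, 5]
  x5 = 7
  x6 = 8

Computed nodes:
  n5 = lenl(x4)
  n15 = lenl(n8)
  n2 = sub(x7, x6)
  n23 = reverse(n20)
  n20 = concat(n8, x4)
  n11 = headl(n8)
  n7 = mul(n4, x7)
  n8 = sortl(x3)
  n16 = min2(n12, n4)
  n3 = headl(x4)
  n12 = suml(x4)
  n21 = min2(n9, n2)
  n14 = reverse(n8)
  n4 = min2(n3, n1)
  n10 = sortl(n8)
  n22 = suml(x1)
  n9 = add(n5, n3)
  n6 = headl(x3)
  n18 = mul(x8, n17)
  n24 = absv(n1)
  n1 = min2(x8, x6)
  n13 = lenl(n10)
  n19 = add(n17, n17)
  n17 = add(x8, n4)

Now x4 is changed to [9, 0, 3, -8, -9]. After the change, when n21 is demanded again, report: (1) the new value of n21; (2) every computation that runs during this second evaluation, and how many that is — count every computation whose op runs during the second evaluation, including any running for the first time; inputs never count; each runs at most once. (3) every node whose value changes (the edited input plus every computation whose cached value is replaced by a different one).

Demanding n21 again yields -17.
4 computations run: n3, n5, n9, n21.
The nodes whose values change: x4, n3, n5, n9.

First demand of the output computes:
  n2 = sub(-9, 8) = -17
  n3 = headl([6]) = 6
  n5 = lenl([6]) = 1
  n9 = add(1, 6) = 7
  n21 = min2(7, -17) = -17

After the edit, cleaning proceeds:
  n3: a read changed (x4 [6]->[9, 0, 3, -8, -9]) — executes, giving 9.
  n5: a read changed (x4 [6]->[9, 0, 3, -8, -9]) — executes, giving 5.
  n9: a read changed (n5 1->5; n3 6->9) — executes, giving 14.
  n21: a read changed (n9 7->14) — executes, giving -17 — identical to its old value.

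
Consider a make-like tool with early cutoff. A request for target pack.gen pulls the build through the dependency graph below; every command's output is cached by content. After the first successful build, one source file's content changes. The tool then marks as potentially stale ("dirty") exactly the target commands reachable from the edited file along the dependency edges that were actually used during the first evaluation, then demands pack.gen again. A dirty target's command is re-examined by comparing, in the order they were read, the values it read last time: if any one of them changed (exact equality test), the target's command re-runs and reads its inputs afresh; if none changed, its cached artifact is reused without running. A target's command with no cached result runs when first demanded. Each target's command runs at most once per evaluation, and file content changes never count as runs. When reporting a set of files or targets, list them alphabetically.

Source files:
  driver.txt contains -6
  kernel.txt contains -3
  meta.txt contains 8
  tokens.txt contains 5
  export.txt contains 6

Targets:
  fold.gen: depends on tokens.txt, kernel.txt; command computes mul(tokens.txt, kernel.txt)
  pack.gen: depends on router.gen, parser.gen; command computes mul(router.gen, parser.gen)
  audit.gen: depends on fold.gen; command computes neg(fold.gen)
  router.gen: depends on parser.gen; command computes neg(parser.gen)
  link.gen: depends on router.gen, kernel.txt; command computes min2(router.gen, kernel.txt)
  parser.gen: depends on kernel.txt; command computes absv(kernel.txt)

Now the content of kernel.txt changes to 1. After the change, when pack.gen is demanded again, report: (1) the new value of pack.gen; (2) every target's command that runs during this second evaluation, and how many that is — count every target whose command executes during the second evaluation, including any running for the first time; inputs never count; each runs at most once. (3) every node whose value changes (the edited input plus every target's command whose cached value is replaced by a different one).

Demanding pack.gen again yields -1.
3 target commands run: pack.gen, parser.gen, router.gen.
The nodes whose values change: kernel.txt, pack.gen, parser.gen, router.gen.

First demand of the output computes:
  parser.gen = absv(-3) = 3
  router.gen = neg(3) = -3
  pack.gen = mul(-3, 3) = -9

After the edit, cleaning proceeds:
  parser.gen: a read changed (kernel.txt -3->1) — executes, giving 1.
  router.gen: a read changed (parser.gen 3->1) — executes, giving -1.
  pack.gen: a read changed (router.gen -3->-1; parser.gen 3->1) — executes, giving -1.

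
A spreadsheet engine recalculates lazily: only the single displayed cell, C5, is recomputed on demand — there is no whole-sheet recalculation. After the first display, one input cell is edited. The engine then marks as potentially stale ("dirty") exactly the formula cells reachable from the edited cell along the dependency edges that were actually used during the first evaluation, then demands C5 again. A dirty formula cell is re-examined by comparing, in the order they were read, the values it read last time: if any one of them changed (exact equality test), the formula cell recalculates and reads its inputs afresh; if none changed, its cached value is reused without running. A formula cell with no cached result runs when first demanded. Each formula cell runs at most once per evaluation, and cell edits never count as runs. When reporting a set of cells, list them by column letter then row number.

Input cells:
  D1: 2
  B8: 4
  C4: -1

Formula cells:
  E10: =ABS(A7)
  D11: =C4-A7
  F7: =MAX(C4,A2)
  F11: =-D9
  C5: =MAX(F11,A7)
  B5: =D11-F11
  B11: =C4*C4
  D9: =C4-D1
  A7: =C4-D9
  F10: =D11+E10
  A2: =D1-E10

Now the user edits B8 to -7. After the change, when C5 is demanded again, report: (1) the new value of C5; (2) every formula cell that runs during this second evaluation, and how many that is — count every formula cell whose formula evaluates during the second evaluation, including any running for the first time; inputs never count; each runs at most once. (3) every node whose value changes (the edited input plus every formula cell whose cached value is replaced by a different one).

First evaluation (everything demanded from the output):
  D9 = -1 - 2 = -3
  A7 = -1 - -3 = 2
  F11 = -(-3) = 3
  C5 = MAX(3, 2) = 3

Propagation after the edit:
  B8 feeds no computation that the output demands — nothing is marked dirty and nothing runs.

Key observation: B8 is never demanded by the output, so the edit triggers no recomputation at all.

New value of C5: 3.
Formula cells that run: none — 0 in total.
Values that change: B8.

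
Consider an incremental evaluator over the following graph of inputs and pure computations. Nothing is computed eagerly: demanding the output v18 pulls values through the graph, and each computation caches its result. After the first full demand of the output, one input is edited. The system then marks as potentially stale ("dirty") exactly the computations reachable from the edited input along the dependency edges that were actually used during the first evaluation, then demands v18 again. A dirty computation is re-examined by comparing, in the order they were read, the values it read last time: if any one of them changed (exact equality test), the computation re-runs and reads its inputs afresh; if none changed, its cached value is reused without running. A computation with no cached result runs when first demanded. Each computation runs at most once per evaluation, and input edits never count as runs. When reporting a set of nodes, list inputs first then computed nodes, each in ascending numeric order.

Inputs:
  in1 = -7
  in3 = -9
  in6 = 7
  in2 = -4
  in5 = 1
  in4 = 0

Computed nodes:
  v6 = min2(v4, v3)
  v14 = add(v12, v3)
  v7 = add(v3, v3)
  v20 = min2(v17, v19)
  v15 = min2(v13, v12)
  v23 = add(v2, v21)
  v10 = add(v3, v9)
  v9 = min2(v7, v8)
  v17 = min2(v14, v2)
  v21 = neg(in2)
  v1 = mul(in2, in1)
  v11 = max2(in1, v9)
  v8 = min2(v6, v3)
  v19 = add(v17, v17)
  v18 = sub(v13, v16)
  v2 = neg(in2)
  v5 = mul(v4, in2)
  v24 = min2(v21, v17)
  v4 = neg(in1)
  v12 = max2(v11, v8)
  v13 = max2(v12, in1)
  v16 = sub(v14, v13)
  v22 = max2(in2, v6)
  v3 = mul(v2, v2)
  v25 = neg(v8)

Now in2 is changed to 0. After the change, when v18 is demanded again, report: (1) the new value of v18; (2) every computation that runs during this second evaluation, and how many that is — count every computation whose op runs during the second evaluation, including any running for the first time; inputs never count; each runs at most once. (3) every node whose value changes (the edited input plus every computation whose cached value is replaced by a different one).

Initial pass — values computed on the first demand:
  v2 = neg(-4) = 4
  v3 = mul(4, 4) = 16
  v4 = neg(-7) = 7
  v6 = min2(7, 16) = 7
  v7 = add(16, 16) = 32
  v8 = min2(7, 16) = 7
  v9 = min2(32, 7) = 7
  v11 = max2(-7, 7) = 7
  v12 = max2(7, 7) = 7
  v13 = max2(7, -7) = 7
  v14 = add(7, 16) = 23
  v16 = sub(23, 7) = 16
  v18 = sub(7, 16) = -9

Second demand — change propagation:
  v2: re-runs because in2 -4->0; new result 0.
  v3: re-runs because v2 4->0; v2 4->0; new result 0.
  v6: re-runs because v3 16->0; new result 0.
  v7: re-runs because v3 16->0; v3 16->0; new result 0.
  v8: re-runs because v6 7->0; v3 16->0; new result 0.
  v9: re-runs because v7 32->0; v8 7->0; new result 0.
  v11: re-runs because v9 7->0; new result 0.
  v12: re-runs because v11 7->0; v8 7->0; new result 0.
  v13: re-runs because v12 7->0; new result 0.
  v14: re-runs because v12 7->0; v3 16->0; new result 0.
  v16: re-runs because v14 23->0; v13 7->0; new result 0.
  v18: re-runs because v13 7->0; v16 16->0; new result 0.

v18 now evaluates to 0.
Run set: v2, v3, v6, v7, v8, v9, v11, v12, v13, v14, v16, v18 (12 run).
Changed values: in2, v2, v3, v6, v7, v8, v9, v11, v12, v13, v14, v16, v18.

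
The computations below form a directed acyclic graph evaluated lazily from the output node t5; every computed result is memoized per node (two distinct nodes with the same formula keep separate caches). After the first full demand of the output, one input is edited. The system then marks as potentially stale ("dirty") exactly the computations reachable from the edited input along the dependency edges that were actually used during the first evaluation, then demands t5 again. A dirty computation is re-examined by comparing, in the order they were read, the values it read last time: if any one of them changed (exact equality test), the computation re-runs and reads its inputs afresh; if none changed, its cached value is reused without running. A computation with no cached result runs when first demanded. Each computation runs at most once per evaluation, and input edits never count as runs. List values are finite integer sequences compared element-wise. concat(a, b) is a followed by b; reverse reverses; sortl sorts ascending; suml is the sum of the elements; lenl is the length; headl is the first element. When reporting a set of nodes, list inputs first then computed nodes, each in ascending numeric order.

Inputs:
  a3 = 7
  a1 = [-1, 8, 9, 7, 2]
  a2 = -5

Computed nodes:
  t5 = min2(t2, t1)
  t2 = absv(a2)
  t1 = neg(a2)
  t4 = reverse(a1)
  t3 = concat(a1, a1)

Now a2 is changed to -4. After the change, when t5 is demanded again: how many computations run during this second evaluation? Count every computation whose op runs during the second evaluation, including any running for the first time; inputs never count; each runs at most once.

First demand of the output computes:
  t1 = neg(-5) = 5
  t2 = absv(-5) = 5
  t5 = min2(5, 5) = 5

After the edit, cleaning proceeds:
  t1: a read changed (a2 -5->-4) — executes, giving 4.
  t2: a read changed (a2 -5->-4) — executes, giving 4.
  t5: a read changed (t2 5->4; t1 5->4) — executes, giving 4.

3 computations run: t1, t2, t5.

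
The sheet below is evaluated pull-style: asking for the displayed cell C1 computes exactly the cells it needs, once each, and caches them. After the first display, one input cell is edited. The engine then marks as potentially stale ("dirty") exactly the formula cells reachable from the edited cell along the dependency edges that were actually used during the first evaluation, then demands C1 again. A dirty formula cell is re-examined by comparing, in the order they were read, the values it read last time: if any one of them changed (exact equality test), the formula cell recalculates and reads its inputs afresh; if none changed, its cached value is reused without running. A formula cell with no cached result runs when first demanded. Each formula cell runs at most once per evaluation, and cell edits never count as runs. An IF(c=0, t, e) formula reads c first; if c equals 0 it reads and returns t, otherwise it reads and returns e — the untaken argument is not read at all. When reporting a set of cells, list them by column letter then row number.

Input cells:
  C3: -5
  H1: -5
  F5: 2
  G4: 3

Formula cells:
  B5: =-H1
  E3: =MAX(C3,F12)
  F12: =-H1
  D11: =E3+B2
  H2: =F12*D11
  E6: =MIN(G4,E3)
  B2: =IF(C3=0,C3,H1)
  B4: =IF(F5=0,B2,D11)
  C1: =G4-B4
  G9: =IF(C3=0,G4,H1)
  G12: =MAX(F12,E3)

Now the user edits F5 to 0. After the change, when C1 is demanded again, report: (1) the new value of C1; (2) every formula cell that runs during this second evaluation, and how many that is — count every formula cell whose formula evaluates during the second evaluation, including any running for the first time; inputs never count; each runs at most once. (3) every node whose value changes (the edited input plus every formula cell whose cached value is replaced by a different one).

First demand of the output computes:
  B2 = IF(C3=0: C3=-5 -> else branch H1) = -5
  F12 = -(-5) = 5
  E3 = MAX(-5, 5) = 5
  D11 = 5 + -5 = 0
  B4 = IF(F5=0: F5=2 -> else branch D11) = 0
  C1 = 3 - 0 = 3

After the edit, cleaning proceeds:
  B4: a read changed (F5 2->0) — executes, giving -5.
  C1: a read changed (B4 0->-5) — executes, giving 8.

Demanding C1 again yields 8.
2 formula cells run: B4, C1.
The nodes whose values change: B4, C1, F5.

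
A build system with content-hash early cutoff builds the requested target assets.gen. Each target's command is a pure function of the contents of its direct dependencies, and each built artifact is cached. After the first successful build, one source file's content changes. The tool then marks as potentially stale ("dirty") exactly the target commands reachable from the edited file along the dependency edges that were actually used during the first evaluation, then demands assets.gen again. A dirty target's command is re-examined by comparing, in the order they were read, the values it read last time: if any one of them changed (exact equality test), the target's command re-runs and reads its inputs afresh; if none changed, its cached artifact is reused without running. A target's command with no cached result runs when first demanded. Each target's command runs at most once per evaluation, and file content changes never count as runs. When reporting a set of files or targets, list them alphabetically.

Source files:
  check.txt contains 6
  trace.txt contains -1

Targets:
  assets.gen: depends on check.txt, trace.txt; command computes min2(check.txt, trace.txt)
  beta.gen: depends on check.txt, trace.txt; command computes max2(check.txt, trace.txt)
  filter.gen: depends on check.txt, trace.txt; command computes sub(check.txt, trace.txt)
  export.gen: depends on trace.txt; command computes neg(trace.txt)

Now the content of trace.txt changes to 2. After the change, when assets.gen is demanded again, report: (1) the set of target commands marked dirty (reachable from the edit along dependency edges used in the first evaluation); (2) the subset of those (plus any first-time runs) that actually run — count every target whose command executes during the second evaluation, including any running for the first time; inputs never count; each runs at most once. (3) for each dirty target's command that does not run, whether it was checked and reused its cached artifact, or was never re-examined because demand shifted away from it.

First evaluation (everything demanded from the output):
  assets.gen = min2(6, -1) = -1

Propagation after the edit:
  assets.gen: runs — trace.txt -1->2; result 2.

Marked dirty: assets.gen.
Target commands that run: assets.gen — 1 in total.
Every dirty target's command ran.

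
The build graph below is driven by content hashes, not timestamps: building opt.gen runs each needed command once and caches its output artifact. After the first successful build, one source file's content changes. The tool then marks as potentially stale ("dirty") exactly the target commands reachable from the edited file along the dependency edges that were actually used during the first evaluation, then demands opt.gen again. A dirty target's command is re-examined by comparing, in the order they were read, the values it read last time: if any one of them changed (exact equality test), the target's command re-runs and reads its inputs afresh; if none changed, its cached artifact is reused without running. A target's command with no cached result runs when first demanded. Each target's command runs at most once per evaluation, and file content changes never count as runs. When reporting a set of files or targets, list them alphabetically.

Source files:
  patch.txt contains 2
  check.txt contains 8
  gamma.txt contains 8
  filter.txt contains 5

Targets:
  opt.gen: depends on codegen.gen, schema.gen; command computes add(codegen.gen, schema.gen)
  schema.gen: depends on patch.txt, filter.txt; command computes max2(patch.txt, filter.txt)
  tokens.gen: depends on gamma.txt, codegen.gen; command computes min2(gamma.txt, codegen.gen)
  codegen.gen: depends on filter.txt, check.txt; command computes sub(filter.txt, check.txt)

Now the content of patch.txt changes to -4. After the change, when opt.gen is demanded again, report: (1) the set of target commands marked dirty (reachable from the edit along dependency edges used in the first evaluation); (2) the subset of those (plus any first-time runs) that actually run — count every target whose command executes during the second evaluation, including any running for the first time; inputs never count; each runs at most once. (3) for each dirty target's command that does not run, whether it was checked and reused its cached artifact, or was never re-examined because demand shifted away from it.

Dirty set: opt.gen, schema.gen.
Run set: schema.gen (1 run).
Re-examined without running (cache reused): opt.gen.
The important point: schema.gen recomputes to an identical value, and the output ends up unchanged.

Initial pass — values computed on the first demand:
  codegen.gen = sub(5, 8) = -3
  schema.gen = max2(2, 5) = 5
  opt.gen = add(-3, 5) = 2

Second demand — change propagation:
  schema.gen: re-runs because patch.txt 2->-4; new result 5 (unchanged).
  opt.gen: re-examined; everything it read last time is the same (codegen.gen unchanged, schema.gen unchanged) — cache 2 kept, no run.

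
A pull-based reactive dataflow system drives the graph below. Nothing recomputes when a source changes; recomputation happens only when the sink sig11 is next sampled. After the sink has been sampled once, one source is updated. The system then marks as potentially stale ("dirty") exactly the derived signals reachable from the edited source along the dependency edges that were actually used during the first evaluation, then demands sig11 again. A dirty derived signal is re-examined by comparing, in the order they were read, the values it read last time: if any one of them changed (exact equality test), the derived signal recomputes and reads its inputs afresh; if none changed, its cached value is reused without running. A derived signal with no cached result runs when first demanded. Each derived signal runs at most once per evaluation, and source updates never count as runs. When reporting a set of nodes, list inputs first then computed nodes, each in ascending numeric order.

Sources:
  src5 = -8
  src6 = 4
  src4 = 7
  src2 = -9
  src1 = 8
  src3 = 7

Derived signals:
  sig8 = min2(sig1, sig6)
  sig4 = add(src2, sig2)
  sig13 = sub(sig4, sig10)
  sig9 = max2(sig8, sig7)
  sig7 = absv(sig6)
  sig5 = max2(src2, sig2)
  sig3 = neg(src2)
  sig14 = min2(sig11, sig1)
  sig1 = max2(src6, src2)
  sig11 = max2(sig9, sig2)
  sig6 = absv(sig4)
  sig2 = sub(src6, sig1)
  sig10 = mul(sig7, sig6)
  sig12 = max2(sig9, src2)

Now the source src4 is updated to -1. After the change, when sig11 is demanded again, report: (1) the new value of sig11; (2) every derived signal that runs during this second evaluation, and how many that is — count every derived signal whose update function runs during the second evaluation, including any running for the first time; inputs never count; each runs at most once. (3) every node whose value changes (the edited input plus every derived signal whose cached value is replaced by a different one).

First evaluation (everything demanded from the output):
  sig1 = max2(4, -9) = 4
  sig2 = sub(4, 4) = 0
  sig4 = add(-9, 0) = -9
  sig6 = absv(-9) = 9
  sig7 = absv(9) = 9
  sig8 = min2(4, 9) = 4
  sig9 = max2(4, 9) = 9
  sig11 = max2(9, 0) = 9

Propagation after the edit:
  src4 feeds no computation that the output demands — nothing is marked dirty and nothing runs.

Key observation: src4 is never demanded by the output, so the edit triggers no recomputation at all.

New value of sig11: 9.
Derived signals that run: none — 0 in total.
Values that change: src4.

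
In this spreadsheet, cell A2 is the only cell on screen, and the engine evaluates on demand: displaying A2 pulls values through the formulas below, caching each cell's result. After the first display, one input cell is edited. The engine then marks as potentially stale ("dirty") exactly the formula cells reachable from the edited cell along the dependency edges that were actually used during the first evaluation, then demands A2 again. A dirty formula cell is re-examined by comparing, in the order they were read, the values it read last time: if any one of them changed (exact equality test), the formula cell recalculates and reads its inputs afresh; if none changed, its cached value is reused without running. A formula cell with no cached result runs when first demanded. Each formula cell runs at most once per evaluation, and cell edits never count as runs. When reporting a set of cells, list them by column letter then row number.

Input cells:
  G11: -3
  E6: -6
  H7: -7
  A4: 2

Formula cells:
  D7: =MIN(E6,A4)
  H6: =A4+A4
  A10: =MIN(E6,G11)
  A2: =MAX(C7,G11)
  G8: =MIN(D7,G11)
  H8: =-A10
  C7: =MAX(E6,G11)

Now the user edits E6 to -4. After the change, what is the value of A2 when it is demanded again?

Initial pass — values computed on the first demand:
  C7 = MAX(-6, -3) = -3
  A2 = MAX(-3, -3) = -3

Second demand — change propagation:
  C7: re-runs because E6 -6->-4; new result -3 (unchanged).
  A2: re-examined; everything it read last time is the same (C7 unchanged, G11 unchanged) — cache -3 kept, no run.

The important point: C7 recomputes to an identical value, and the output ends up unchanged.

A2 now evaluates to -3.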